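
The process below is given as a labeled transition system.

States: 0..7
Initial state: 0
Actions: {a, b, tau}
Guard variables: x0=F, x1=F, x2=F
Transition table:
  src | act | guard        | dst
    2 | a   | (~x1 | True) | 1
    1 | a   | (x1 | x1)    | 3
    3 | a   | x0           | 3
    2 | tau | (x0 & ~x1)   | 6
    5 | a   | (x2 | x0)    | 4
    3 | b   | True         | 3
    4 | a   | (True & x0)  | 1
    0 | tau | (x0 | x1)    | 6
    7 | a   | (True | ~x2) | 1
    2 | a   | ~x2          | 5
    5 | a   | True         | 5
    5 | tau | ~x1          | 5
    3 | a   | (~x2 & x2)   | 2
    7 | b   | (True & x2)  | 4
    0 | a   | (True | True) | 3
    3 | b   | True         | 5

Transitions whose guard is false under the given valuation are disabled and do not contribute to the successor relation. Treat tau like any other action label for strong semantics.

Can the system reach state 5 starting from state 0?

Answer: REACHABLE

Working:
After dropping false guards: 8 live edges.
depth 0: {0}
depth 1: {3}  cumulative {0,3}
depth 2: {5}  cumulative {0,3,5}
Reach set: {0,3,5}
witness 5: a·b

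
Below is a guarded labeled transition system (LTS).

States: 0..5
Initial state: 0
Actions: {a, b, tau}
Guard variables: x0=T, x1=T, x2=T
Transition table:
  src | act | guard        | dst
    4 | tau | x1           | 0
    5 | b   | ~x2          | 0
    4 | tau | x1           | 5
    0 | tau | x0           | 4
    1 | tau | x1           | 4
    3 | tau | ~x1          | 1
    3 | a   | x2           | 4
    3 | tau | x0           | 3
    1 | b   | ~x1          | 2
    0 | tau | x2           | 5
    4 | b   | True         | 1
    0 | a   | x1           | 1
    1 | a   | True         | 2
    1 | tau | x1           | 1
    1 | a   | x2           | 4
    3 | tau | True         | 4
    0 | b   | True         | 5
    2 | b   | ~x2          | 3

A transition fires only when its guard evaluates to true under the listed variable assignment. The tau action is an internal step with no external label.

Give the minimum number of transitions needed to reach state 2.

Breadth-first toward 2:
  Layer 0: {0}
  Layer 1: {1,4,5}
  Layer 2: {2}
first hit 2 at d=2 via a·a

Answer: 2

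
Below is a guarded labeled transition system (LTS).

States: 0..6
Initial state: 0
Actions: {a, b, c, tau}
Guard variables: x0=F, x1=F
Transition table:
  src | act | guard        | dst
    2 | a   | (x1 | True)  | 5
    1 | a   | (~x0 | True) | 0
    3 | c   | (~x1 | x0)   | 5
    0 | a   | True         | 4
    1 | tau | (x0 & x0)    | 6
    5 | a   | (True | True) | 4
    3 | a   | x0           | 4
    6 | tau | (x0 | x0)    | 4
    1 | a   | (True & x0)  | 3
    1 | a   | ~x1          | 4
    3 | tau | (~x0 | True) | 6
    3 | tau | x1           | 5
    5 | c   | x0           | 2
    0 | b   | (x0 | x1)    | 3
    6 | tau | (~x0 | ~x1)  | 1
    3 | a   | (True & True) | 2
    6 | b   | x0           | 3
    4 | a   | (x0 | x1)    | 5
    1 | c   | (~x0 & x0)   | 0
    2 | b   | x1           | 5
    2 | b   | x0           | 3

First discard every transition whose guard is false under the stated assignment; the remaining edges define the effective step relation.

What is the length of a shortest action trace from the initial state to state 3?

Layered search for 3:
  depth 0: {0}
  depth 1: {4}
3 never appears.

Answer: UNREACHABLE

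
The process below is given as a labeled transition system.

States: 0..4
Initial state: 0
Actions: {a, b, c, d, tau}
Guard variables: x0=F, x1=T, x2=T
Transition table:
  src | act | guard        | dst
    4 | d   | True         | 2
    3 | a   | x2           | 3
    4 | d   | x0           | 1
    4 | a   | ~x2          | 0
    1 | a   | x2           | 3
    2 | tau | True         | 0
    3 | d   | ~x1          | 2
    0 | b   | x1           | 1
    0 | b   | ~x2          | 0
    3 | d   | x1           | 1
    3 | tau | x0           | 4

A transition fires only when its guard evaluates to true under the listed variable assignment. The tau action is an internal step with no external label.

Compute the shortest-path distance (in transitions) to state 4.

Answer: UNREACHABLE

Trace:
Layered search for 4:
  depth 0: {0}
  depth 1: {1}
  depth 2: {3}
4 never appears.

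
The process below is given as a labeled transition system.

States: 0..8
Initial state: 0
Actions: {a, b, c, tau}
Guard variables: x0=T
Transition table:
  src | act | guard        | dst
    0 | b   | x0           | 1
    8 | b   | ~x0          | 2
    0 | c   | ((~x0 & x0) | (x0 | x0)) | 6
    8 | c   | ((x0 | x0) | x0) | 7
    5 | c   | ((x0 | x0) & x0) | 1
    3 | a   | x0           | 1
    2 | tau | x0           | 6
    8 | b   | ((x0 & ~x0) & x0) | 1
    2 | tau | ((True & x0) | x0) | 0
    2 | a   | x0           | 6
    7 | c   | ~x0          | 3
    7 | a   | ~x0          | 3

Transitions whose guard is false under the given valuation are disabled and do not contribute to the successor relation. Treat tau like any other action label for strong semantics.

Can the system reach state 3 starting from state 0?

Guard filter leaves 8 enabled edge(s).
L0 = {0}
L1 = {1,6}  total {0,1,6}
Reach set: {0,1,6}

Answer: UNREACHABLE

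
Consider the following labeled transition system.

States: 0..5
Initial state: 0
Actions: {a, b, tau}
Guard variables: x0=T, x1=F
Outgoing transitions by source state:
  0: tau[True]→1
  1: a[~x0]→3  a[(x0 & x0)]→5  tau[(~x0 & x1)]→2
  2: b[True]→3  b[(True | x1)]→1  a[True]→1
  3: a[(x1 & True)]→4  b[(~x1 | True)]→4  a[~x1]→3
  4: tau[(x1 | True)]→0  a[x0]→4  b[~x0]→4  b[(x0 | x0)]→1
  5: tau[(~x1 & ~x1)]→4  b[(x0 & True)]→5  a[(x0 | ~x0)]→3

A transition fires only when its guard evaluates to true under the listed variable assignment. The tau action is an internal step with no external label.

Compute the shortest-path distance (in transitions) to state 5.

Layered search for 5:
  depth 0: {0}
  depth 1: {1}
  depth 2: {5}
5 enters at depth 2; path tau·a

Answer: 2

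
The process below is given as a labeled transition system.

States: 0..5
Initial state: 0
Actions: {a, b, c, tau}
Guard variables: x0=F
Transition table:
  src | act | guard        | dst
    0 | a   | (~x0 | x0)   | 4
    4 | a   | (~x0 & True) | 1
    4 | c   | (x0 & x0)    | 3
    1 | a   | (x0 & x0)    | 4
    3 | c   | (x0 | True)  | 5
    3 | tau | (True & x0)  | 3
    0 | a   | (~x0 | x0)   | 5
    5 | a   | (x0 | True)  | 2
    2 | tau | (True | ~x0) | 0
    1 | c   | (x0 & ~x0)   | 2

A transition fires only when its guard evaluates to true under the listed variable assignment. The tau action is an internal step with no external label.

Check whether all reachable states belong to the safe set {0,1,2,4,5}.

Safe = {0,1,2,4,5}
Reach set: {0,1,2,4,5}
  0: safe
  1: safe
  2: safe
  4: safe
  5: safe

Answer: INVARIANT HOLDS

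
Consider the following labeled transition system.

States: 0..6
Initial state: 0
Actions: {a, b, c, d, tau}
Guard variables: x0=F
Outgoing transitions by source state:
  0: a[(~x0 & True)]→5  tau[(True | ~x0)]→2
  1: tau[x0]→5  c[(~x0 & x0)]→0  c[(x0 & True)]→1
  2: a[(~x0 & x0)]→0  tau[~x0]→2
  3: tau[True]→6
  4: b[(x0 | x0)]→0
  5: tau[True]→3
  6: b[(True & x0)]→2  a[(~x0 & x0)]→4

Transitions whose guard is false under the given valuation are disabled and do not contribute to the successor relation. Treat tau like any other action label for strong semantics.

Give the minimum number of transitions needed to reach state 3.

Answer: 2

Trace:
Layered search for 3:
  Layer 0: {0}
  Layer 1: {2,5}
  Layer 2: {3}
first hit 3 at d=2 via a·tau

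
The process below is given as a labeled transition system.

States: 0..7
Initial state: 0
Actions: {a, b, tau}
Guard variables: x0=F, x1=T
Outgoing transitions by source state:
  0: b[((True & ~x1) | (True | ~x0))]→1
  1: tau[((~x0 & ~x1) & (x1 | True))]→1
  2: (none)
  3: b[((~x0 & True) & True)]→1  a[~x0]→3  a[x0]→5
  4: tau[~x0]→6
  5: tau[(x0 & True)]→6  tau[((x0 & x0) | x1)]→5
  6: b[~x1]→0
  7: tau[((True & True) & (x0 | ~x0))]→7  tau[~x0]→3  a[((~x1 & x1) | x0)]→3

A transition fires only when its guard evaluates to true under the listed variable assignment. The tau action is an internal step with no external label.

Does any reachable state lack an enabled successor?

Answer: DEADLOCK at state 1

Trace:
R = {0,1}
  0: b→1  [1 out]
  1: ∅  [deadlock]
witness 1: b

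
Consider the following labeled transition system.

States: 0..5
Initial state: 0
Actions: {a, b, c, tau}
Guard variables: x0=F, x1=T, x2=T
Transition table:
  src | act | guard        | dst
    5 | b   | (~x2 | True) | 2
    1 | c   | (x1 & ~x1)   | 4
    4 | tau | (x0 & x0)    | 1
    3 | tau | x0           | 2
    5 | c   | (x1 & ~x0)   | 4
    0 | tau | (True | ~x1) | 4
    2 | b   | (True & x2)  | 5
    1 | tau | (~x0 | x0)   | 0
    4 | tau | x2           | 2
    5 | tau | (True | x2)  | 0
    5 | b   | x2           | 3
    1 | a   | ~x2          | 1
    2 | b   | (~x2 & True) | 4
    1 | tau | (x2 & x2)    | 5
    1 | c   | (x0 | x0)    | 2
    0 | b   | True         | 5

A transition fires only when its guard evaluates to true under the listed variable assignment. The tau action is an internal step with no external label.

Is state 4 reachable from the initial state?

10 transition(s) survive guard evaluation.
Layer 0: {0}
Layer 1: {4,5}  cumulative {0,4,5}
Layer 2: {2,3}  cumulative {0,2,3,4,5}
R = {0,2,3,4,5}
witness 4: tau

Answer: REACHABLE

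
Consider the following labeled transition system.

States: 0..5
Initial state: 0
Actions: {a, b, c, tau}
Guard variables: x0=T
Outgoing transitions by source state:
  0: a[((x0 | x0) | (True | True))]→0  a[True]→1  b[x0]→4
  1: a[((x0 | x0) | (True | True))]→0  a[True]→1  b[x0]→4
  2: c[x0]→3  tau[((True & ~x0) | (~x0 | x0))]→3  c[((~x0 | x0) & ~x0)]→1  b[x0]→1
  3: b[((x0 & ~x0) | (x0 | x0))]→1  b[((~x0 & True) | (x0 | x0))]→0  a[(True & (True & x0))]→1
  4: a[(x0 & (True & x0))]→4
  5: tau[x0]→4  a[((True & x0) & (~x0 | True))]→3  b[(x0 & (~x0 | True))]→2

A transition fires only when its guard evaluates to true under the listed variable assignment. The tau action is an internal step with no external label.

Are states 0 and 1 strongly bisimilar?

Answer: BISIMILAR

Trace:
Refine partition for ~:
  round 0: {{0,1,2,3,4,5}}
  round 1: {{0,1,3},{2},{4},{5}}
  round 2: {{0,1},{2},{3},{4},{5}}
stable after 3 split(s): 5 block(s)
0∈{0,1}, 1∈{0,1}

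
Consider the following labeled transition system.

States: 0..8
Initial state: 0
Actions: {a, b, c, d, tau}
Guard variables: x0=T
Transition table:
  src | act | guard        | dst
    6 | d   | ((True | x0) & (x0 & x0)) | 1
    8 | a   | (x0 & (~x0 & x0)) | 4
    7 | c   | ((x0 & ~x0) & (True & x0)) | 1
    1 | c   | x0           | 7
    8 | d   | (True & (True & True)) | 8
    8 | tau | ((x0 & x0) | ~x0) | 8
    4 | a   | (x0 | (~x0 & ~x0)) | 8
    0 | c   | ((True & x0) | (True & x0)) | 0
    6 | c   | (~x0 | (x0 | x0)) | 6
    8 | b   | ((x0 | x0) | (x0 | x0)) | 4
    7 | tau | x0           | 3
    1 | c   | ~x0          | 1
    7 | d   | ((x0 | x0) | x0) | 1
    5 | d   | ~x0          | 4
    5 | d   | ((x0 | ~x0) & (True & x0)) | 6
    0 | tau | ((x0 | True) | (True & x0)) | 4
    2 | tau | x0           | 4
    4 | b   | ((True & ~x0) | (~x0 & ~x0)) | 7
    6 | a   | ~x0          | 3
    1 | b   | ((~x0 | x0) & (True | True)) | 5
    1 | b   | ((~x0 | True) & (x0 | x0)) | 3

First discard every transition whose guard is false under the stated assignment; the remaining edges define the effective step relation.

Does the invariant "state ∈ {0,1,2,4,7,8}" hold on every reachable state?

Safe = {0,1,2,4,7,8}
Reach set: {0,4,8}
  0: safe
  4: safe
  8: safe

Answer: INVARIANT HOLDS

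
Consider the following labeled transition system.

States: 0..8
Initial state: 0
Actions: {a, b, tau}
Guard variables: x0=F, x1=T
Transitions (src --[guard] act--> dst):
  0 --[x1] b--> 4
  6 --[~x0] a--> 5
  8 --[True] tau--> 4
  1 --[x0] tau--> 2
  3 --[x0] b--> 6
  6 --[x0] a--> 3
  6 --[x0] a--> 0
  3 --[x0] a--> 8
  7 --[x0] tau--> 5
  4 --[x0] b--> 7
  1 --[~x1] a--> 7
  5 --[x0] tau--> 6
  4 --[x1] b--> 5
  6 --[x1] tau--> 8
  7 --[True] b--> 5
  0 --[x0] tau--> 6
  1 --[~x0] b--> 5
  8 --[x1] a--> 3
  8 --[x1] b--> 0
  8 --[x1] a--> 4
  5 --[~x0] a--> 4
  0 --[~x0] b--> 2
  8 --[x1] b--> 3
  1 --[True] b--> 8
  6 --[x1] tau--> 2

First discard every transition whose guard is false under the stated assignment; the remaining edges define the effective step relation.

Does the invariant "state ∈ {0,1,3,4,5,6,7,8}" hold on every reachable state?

Inv-set: {0,1,3,4,5,6,7,8}
R = {0,2,4,5}
  0: ✓
  2: outside
  4: ✓
  5: ✓
counterexample path to 2: b

Answer: INVARIANT VIOLATED at state 2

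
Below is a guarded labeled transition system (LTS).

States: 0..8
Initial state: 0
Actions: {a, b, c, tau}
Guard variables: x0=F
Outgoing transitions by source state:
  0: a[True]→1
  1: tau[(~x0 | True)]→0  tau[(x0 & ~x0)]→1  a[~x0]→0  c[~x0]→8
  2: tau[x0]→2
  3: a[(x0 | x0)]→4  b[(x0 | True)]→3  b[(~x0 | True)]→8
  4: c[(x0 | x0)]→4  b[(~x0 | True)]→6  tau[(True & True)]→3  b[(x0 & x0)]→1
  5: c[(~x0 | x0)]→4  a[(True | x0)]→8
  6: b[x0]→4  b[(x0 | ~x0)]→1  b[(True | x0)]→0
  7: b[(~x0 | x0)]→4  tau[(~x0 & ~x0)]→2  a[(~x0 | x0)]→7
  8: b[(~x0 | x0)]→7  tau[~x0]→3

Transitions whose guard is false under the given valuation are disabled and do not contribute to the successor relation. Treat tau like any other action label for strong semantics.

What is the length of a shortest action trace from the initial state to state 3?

Answer: 3

Trace:
Layered search for 3:
  Layer 0: {0}
  Layer 1: {1}
  Layer 2: {8}
  Layer 3: {3,7}
3 enters at depth 3; path a·c·tau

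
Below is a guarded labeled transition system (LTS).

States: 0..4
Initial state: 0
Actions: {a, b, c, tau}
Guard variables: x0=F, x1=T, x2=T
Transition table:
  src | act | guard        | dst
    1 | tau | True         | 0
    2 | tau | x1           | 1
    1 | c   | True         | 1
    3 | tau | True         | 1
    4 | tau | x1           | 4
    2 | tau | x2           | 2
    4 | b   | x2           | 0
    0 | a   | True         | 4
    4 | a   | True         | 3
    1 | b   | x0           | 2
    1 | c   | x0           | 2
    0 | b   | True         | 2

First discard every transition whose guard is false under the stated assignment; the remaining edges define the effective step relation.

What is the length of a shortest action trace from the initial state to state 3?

Answer: 2

Working:
Breadth-first toward 3:
  depth 0: {0}
  depth 1: {2,4}
  depth 2: {1,3}
first hit 3 at d=2 via a·a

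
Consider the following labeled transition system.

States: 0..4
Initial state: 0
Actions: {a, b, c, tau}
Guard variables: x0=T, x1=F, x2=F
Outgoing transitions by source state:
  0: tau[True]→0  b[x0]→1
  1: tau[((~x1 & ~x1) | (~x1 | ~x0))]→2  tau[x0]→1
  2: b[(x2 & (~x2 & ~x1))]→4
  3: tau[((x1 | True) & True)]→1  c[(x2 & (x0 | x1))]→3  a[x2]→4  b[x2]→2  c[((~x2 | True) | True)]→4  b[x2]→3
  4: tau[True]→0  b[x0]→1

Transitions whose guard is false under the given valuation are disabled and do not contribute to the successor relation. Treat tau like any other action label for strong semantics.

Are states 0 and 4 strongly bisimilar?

Answer: BISIMILAR

Trace:
Compute ~ classes (split until stable):
  round 0: {{0,1,2,3,4}}
  round 1: {{0,4},{1},{2},{3}}
Fixed point at round 2; 4 class(es).
0∈{0,4}, 4∈{0,4}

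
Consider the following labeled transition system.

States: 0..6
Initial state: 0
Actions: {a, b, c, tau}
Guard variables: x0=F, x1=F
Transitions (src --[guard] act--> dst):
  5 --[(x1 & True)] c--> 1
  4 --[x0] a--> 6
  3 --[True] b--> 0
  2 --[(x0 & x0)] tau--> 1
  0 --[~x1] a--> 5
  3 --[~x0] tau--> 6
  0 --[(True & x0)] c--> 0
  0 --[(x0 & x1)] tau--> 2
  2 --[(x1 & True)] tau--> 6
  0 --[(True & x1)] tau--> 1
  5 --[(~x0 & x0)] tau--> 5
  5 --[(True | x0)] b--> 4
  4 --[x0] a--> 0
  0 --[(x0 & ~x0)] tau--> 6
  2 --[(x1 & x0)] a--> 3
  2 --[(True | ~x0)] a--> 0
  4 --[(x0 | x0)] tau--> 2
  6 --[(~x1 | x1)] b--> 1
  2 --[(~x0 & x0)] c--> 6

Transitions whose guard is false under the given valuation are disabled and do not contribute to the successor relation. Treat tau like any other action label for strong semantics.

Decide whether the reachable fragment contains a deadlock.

Reach set: {0,4,5}
  0: a→5  [1 out]
  4: ∅  [no exit]
  5: b→4  [1 out]
trace reaching 4: a·b

Answer: DEADLOCK at state 4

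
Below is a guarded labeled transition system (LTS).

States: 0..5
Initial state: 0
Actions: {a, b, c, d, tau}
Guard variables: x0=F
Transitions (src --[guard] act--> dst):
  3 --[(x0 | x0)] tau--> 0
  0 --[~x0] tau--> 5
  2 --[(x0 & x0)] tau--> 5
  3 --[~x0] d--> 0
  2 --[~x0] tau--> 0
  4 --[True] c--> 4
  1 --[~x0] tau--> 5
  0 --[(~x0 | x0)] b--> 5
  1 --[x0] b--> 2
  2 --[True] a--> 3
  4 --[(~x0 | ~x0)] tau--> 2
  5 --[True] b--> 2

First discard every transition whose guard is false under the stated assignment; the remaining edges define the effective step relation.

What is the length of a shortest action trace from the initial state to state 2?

Answer: 2

Working:
BFS to 2:
  L0 = {0}
  L1 = {5}
  L2 = {2}
2 enters at depth 2; path b·b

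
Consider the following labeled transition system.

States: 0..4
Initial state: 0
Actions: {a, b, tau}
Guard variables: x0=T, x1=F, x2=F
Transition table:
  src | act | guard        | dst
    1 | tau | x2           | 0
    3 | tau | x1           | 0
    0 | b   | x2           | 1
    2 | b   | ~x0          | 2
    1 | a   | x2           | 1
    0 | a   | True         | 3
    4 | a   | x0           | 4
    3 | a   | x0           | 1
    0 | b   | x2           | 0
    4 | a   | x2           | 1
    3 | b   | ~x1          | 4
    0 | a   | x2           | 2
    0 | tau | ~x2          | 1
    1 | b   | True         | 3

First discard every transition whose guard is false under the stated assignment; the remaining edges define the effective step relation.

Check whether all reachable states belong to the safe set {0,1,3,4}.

Allowed set {0,1,3,4}
R = {0,1,3,4}
  0: ok
  1: ok
  3: ok
  4: ok

Answer: INVARIANT HOLDS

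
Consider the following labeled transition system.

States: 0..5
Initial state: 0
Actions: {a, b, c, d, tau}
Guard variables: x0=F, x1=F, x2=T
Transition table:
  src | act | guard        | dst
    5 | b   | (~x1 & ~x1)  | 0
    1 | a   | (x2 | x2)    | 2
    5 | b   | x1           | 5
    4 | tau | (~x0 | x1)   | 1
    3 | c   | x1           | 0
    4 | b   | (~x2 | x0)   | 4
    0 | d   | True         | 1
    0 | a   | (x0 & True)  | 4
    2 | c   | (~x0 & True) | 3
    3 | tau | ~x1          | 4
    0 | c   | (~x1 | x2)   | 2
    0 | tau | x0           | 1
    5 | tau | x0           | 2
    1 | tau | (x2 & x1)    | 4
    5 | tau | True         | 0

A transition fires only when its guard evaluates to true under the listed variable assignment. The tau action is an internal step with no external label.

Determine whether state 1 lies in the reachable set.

Answer: REACHABLE

Analysis:
Guard filter leaves 8 enabled edge(s).
Layer 0: {0}
Layer 1: {1,2}  cumulative {0,1,2}
Layer 2: {3}  cumulative {0,1,2,3}
Layer 3: {4}  cumulative {0,1,2,3,4}
Reach set: {0,1,2,3,4}
Path to 1: d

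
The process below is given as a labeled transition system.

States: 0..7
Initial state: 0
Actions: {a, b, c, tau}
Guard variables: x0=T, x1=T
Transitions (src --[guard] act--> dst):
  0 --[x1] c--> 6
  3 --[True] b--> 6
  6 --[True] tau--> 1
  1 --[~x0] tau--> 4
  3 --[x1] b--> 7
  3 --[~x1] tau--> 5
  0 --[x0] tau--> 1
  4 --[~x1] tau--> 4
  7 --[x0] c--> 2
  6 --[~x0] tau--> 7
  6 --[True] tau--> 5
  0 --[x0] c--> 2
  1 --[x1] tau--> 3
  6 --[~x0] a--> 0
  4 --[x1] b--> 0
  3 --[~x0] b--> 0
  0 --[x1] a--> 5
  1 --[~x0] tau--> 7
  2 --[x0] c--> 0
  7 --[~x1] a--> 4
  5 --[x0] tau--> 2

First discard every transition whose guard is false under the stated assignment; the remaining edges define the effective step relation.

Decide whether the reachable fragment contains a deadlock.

Answer: DEADLOCK-FREE

Working:
Reachable = {0,1,2,3,5,6,7}
  0: a→5  c→2  c→6  tau→1  [4 exit(s)]
  1: tau→3  [1 exit(s)]
  2: c→0  [1 exit(s)]
  3: b→6  b→7  [2 exit(s)]
  5: tau→2  [1 exit(s)]
  6: tau→1  tau→5  [2 exit(s)]
  7: c→2  [1 exit(s)]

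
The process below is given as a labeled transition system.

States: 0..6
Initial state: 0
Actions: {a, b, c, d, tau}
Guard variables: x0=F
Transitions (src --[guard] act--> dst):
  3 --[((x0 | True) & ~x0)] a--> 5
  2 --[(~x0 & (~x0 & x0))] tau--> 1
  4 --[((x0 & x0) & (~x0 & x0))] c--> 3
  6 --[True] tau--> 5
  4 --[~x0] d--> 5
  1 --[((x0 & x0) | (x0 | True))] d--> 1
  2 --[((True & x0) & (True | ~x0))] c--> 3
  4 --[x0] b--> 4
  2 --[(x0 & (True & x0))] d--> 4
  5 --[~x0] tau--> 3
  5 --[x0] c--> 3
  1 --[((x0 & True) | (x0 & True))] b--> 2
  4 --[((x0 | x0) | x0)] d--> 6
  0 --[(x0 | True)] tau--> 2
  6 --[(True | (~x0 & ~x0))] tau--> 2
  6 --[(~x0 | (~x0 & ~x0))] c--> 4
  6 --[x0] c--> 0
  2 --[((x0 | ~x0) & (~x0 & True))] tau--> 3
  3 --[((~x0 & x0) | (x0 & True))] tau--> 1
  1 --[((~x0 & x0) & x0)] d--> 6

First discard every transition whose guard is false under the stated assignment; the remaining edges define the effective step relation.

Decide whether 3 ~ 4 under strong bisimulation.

Compute ~ classes (split until stable):
  P[0] = {{0,1,2,3,4,5,6}}
  P[1] = {{0,2,5},{1,4},{3},{6}}
  P[2] = {{0},{1},{2,5},{3},{4},{6}}
stable after 3 split(s): 6 block(s)
class of 3: {3}; class of 4: {4}

Answer: NOT BISIMILAR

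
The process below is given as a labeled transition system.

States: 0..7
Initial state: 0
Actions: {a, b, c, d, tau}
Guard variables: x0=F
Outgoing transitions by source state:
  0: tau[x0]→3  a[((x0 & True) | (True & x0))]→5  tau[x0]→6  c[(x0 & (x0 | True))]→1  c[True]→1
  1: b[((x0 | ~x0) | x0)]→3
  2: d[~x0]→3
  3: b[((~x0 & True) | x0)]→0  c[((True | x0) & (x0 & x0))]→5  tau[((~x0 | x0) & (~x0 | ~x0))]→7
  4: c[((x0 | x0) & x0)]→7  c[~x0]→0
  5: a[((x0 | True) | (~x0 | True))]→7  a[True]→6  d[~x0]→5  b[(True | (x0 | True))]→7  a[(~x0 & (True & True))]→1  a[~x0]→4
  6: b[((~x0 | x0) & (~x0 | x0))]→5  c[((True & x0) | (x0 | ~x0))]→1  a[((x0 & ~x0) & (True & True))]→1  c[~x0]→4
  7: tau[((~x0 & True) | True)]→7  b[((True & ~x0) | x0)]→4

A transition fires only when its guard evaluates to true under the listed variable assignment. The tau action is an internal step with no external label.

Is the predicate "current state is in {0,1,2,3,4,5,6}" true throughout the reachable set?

Inv-set: {0,1,2,3,4,5,6}
R = {0,1,3,4,7}
  0: ok
  1: ok
  3: ok
  4: ok
  7: VIOLATES
counterexample path to 7: c·b·tau

Answer: INVARIANT VIOLATED at state 7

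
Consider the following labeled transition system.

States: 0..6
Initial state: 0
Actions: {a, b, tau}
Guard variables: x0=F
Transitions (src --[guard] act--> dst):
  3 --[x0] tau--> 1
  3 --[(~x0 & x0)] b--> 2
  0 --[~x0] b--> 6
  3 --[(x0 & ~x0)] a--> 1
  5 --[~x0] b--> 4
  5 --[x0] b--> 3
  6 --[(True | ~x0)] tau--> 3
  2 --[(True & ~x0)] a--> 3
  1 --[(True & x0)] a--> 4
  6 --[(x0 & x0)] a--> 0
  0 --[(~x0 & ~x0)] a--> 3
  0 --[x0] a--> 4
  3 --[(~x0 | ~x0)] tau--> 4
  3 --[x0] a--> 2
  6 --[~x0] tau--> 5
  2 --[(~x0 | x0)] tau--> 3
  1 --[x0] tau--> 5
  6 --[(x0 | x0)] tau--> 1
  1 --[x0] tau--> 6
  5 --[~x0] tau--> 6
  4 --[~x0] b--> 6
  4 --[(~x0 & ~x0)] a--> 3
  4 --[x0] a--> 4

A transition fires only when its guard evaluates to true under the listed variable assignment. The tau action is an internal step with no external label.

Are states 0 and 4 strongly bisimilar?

Refine partition for ~:
  round 0: {{0,1,2,3,4,5,6}}
  round 1: {{0,4},{1},{2},{3,6},{5}}
  round 2: {{0,4},{1},{2},{3},{5},{6}}
6 equivalence class(es) (converged in 3)
0∈{0,4}, 4∈{0,4}

Answer: BISIMILAR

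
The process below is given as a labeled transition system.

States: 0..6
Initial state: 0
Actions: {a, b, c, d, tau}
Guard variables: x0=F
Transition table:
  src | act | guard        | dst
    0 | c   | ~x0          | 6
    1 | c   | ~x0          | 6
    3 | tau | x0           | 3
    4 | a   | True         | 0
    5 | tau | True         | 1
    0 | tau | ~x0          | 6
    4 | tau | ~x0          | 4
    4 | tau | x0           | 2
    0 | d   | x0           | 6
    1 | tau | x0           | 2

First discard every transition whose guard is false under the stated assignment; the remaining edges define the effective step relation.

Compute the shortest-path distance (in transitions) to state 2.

Answer: UNREACHABLE

Analysis:
Breadth-first toward 2:
  Layer 0: {0}
  Layer 1: {6}
2 never appears.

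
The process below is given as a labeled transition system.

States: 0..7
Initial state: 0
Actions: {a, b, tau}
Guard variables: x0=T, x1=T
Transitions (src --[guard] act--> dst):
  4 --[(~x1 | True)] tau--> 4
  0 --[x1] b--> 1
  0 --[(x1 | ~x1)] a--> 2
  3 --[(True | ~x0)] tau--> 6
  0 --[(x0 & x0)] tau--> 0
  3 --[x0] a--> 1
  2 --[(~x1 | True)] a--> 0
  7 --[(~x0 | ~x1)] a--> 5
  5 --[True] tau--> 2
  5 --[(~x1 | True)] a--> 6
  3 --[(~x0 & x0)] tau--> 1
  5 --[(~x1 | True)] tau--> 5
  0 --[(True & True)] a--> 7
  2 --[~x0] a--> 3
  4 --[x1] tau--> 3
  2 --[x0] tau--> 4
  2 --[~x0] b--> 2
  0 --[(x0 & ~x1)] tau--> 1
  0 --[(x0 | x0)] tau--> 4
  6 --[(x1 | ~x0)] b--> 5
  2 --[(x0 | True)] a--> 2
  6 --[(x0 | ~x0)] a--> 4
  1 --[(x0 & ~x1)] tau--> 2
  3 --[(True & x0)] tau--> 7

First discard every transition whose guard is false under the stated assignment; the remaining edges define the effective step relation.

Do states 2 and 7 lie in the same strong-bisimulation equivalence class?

Compute ~ classes (split until stable):
  P[0] = {{0,1,2,3,4,5,6,7}}
  P[1] = {{0},{1,7},{2,3,5},{4},{6}}
  P[2] = {{0},{1,7},{2},{3},{4},{5},{6}}
stable after 3 split(s): 7 block(s)
2∈{2}, 7∈{1,7}

Answer: NOT BISIMILAR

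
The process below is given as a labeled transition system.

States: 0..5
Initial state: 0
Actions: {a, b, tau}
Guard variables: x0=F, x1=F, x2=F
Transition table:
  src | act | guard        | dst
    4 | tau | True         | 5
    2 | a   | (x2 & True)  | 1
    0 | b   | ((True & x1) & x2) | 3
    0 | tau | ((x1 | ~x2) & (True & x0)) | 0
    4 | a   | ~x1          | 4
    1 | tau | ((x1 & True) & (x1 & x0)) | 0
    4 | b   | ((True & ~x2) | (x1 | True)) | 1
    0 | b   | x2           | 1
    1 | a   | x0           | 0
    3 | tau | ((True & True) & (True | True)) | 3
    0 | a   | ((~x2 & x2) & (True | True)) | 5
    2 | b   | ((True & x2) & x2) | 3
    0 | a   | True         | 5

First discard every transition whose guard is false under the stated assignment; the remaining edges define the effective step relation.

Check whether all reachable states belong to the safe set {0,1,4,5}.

Allowed set {0,1,4,5}
R = {0,5}
  0: safe
  5: safe

Answer: INVARIANT HOLDS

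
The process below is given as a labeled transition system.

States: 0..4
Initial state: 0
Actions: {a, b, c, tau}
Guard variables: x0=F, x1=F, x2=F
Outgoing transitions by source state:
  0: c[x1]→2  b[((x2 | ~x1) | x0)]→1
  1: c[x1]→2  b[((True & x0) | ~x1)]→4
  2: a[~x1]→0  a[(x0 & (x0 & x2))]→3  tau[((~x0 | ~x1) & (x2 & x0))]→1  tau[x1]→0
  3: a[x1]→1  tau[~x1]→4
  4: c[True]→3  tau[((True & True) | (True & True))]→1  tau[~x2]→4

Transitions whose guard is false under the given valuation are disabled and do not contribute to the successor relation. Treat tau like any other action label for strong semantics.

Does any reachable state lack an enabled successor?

Answer: DEADLOCK-FREE

Trace:
R = {0,1,3,4}
  0: b→1  [1 out]
  1: b→4  [1 out]
  3: tau→4  [1 out]
  4: c→3  tau→1  tau→4  [3 out]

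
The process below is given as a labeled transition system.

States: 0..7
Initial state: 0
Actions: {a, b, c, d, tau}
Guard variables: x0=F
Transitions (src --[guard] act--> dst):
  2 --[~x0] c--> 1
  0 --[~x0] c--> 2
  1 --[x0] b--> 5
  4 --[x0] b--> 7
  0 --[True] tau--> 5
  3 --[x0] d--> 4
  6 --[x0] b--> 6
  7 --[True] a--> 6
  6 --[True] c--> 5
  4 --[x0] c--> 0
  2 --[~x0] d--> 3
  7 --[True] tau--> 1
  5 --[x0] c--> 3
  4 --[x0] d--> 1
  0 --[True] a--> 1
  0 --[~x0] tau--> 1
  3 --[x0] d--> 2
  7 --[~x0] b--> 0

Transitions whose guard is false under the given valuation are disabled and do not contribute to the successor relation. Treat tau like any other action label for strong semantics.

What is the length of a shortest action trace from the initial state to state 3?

Answer: 2

Working:
Breadth-first toward 3:
  L0 = {0}
  L1 = {1,2,5}
  L2 = {3}
first hit 3 at d=2 via c·d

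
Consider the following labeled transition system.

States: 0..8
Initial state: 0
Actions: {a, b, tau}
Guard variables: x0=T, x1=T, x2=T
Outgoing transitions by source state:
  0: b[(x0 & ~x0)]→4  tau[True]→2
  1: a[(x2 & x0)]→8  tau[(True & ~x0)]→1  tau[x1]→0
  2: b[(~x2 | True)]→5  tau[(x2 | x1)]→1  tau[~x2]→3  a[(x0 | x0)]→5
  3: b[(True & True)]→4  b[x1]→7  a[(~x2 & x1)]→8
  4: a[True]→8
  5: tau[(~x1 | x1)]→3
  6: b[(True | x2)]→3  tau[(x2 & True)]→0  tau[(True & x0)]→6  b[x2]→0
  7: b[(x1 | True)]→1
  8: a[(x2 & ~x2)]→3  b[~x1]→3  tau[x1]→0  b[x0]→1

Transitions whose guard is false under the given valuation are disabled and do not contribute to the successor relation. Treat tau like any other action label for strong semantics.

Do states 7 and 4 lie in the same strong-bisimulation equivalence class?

Compute ~ classes (split until stable):
  π0 = {{0,1,2,3,4,5,6,7,8}}
  π1 = {{0,5},{1},{2},{3,7},{4},{6,8}}
  π2 = {{0},{1},{2},{3},{4},{5},{6},{7},{8}}
9 equivalence class(es) (converged in 3)
class of 7: {7}; class of 4: {4}

Answer: NOT BISIMILAR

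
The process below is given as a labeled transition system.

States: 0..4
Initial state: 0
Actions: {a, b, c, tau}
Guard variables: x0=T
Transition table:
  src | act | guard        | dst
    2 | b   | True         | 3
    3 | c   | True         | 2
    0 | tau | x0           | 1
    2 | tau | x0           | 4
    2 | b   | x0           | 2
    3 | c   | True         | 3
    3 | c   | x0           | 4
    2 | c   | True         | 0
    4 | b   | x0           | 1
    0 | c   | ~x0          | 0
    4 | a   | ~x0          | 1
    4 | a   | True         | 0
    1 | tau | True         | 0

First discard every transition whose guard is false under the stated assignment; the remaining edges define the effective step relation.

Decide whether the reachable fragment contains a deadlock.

Answer: DEADLOCK-FREE

Working:
R = {0,1}
  0: tau→1  [deg 1]
  1: tau→0  [deg 1]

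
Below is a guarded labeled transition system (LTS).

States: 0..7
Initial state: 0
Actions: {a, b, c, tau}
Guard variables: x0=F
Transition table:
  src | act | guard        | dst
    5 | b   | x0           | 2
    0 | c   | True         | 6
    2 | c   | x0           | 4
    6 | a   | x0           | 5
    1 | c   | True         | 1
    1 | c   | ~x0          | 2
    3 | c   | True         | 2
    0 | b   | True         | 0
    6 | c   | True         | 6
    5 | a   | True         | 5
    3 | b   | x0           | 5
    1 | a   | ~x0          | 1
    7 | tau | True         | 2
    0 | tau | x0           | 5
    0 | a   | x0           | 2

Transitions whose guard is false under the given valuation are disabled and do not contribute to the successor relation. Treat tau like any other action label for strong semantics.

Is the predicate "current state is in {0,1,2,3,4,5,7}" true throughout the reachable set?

Answer: INVARIANT VIOLATED at state 6

Working:
Allowed set {0,1,2,3,4,5,7}
R = {0,6}
  0: ok
  6: VIOLATES
witness against invariant: c → 6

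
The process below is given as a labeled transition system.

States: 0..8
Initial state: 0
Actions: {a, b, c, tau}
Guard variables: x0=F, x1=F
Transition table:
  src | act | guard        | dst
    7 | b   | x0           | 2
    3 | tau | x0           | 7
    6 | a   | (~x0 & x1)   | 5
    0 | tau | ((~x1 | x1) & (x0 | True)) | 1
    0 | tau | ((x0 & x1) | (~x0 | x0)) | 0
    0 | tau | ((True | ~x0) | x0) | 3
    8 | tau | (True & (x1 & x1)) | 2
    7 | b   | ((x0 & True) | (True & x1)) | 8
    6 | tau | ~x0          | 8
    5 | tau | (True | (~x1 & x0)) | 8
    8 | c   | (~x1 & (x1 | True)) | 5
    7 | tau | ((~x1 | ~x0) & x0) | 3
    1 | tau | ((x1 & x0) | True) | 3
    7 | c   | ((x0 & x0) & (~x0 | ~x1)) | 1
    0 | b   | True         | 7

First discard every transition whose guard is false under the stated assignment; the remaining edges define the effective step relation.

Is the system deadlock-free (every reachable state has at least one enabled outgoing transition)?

R = {0,1,3,7}
  0: b→7  tau→0  tau→1  tau→3  [4 out]
  1: tau→3  [1 out]
  3: ∅  [no exit]
  7: ∅  [no exit]
witness 3: tau

Answer: DEADLOCK at state 3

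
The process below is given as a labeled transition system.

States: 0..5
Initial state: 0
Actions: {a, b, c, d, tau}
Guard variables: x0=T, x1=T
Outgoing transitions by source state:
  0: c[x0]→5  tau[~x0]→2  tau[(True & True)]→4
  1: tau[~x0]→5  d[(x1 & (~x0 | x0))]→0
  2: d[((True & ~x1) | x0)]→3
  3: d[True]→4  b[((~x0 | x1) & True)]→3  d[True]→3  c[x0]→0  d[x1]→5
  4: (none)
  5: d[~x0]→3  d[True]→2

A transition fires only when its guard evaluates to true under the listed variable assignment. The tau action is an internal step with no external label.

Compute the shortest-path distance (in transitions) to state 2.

Answer: 2

Analysis:
BFS to 2:
  Layer 0: {0}
  Layer 1: {4,5}
  Layer 2: {2}
2 enters at depth 2; path c·d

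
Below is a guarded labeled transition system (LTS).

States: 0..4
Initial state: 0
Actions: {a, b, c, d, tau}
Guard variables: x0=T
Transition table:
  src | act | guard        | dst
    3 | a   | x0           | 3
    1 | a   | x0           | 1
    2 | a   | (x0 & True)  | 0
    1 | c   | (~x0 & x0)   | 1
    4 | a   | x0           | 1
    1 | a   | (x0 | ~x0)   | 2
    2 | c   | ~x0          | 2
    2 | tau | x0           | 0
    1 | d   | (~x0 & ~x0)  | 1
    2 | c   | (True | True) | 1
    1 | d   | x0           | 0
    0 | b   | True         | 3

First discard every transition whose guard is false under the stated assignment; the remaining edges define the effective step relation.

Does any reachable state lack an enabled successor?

R = {0,3}
  0: b→3  [1 exit(s)]
  3: a→3  [1 exit(s)]

Answer: DEADLOCK-FREE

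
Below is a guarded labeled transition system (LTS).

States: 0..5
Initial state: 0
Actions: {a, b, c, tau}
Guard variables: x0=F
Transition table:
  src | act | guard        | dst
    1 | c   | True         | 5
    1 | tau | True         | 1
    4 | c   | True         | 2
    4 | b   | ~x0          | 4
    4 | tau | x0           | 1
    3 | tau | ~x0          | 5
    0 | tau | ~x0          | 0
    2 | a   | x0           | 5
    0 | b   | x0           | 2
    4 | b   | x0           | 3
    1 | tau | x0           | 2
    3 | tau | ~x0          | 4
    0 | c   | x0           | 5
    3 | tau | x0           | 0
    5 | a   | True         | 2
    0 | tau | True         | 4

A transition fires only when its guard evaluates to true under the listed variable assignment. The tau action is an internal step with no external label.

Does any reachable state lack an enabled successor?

R = {0,2,4}
  0: tau→0  tau→4  [deg 2]
  2: ∅  [no exit]
  4: b→4  c→2  [deg 2]
witness 2: tau·c

Answer: DEADLOCK at state 2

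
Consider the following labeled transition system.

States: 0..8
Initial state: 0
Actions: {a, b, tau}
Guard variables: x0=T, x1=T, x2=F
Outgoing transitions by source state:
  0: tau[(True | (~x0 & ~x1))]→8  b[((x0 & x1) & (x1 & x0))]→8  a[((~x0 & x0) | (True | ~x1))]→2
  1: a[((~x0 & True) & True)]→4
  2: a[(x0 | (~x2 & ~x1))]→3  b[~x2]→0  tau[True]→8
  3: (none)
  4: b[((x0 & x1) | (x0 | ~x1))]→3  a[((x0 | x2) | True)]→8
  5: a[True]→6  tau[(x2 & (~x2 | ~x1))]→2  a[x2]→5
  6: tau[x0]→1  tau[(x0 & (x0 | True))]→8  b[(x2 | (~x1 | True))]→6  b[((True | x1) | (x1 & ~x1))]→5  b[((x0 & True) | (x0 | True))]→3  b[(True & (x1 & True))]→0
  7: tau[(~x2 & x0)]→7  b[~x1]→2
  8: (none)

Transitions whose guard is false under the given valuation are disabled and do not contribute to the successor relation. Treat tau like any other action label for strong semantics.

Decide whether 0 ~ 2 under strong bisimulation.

Compute ~ classes (split until stable):
  π0 = {{0,1,2,3,4,5,6,7,8}}
  π1 = {{0,2},{1,3,8},{4},{5},{6},{7}}
  π2 = {{0},{1,3,8},{2},{4},{5},{6},{7}}
Fixed point at round 3; 7 class(es).
0∈{0}, 2∈{2}

Answer: NOT BISIMILAR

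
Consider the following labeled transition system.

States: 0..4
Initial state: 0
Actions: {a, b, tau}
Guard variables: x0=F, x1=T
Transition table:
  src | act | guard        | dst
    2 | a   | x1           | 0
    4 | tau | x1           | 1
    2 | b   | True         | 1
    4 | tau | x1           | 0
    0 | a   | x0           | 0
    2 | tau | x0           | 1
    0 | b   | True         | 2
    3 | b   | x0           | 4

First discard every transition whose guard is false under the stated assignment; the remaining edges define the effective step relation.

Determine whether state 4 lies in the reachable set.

Answer: UNREACHABLE

Analysis:
After dropping false guards: 5 live edges.
L0 = {0}
L1 = {2}  total {0,2}
L2 = {1}  total {0,1,2}
Reach set: {0,1,2}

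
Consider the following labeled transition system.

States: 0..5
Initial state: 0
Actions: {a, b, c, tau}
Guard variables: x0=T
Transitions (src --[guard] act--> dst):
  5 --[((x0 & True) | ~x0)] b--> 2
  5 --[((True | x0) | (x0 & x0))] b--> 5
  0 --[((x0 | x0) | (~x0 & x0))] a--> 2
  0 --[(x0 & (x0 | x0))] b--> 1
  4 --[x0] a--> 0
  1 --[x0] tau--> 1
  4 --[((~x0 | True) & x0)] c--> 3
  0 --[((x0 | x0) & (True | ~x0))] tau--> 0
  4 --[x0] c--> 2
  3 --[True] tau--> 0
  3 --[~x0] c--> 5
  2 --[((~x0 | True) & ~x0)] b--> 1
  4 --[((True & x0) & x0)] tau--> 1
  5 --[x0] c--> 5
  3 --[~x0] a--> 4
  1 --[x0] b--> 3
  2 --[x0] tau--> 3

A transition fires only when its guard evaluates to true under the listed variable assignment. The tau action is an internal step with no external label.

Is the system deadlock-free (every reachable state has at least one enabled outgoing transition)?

R = {0,1,2,3}
  0: a→2  b→1  tau→0  [3 exit(s)]
  1: b→3  tau→1  [2 exit(s)]
  2: tau→3  [1 exit(s)]
  3: tau→0  [1 exit(s)]

Answer: DEADLOCK-FREE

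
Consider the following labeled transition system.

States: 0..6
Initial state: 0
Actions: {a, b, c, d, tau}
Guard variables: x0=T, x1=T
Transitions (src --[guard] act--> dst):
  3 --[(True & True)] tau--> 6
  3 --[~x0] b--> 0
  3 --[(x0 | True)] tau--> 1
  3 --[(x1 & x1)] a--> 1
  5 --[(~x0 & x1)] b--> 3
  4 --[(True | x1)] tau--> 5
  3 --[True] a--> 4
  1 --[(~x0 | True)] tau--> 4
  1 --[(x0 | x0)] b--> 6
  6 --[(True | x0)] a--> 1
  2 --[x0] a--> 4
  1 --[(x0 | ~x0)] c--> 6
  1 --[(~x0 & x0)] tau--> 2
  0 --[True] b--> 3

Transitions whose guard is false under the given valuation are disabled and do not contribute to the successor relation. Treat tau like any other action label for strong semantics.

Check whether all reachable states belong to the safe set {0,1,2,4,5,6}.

Answer: INVARIANT VIOLATED at state 3

Trace:
Allowed set {0,1,2,4,5,6}
R = {0,1,3,4,5,6}
  0: ✓
  1: ✓
  3: VIOLATES
  4: ✓
  5: ✓
  6: ✓
reach 3 via b — violates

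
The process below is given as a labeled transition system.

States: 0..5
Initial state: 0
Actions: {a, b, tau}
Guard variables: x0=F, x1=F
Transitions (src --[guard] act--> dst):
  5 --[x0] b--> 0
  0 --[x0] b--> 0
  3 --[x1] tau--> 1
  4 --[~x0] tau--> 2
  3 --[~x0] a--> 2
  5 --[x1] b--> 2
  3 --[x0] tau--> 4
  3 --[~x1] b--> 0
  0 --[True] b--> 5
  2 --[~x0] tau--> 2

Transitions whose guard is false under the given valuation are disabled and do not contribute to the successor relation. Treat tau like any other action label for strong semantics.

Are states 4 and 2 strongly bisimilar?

Answer: BISIMILAR

Working:
Refine partition for ~:
  π0 = {{0,1,2,3,4,5}}
  π1 = {{0},{1,5},{2,4},{3}}
Fixed point at round 2; 4 class(es).
4∈{2,4}, 2∈{2,4}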